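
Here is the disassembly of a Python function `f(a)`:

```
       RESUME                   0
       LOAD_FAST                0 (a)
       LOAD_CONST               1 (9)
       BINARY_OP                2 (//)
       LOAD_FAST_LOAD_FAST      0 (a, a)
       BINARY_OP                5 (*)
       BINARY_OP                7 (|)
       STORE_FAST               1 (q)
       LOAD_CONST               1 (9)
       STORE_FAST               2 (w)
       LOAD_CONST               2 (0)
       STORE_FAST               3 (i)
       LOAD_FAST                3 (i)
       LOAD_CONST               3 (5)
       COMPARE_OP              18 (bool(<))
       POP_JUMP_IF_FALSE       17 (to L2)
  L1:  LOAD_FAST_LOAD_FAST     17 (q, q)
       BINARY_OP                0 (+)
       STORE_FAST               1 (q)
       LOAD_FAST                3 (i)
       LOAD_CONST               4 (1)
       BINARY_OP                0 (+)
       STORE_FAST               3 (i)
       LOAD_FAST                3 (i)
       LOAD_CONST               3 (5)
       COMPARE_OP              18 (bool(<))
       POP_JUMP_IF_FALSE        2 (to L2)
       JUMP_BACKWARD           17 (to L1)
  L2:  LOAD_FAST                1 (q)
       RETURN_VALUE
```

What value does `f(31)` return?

30816

LOAD_FAST a → push 31
LOAD_CONST → push 9
BINARY_OP // → 31 // 9 = 3
LOAD_FAST_LOAD_FAST a,a → push 31,31
BINARY_OP * → 31 * 31 = 961
BINARY_OP | → 3 | 961 = 963
STORE_FAST q → q=963
LOAD_CONST → push 9
STORE_FAST w → w=9
LOAD_CONST → push 0
STORE_FAST i → i=0
LOAD_FAST i → push 0
LOAD_CONST → push 5
COMPARE_OP bool(<) → 0 vs 5 = True
POP_JUMP_IF_FALSE → pop True; no jump
LOAD_FAST_LOAD_FAST q,q → push 963,963
BINARY_OP + → 963 + 963 = 1926
STORE_FAST q → q=1926
LOAD_FAST i → push 0
LOAD_CONST → push 1
BINARY_OP + → 0 + 1 = 1
STORE_FAST i → i=1
LOAD_FAST i → push 1
LOAD_CONST → push 5
COMPARE_OP bool(<) → 1 vs 5 = True
POP_JUMP_IF_FALSE → pop True; no jump
LOAD_FAST_LOAD_FAST q,q → push 1926,1926
BINARY_OP + → 1926 + 1926 = 3852
STORE_FAST q → q=3852
LOAD_FAST i → push 1
LOAD_CONST → push 1
BINARY_OP + → 1 + 1 = 2
STORE_FAST i → i=2
LOAD_FAST i → push 2
LOAD_CONST → push 5
COMPARE_OP bool(<) → 2 vs 5 = True
POP_JUMP_IF_FALSE → pop True; no jump
LOAD_FAST_LOAD_FAST q,q → push 3852,3852
BINARY_OP + → 3852 + 3852 = 7704
STORE_FAST q → q=7704
LOAD_FAST i → push 2
LOAD_CONST → push 1
BINARY_OP + → 2 + 1 = 3
STORE_FAST i → i=3
LOAD_FAST i → push 3
LOAD_CONST → push 5
COMPARE_OP bool(<) → 3 vs 5 = True
POP_JUMP_IF_FALSE → pop True; no jump
LOAD_FAST_LOAD_FAST q,q → push 7704,7704
BINARY_OP + → 7704 + 7704 = 15408
STORE_FAST q → q=15408
LOAD_FAST i → push 3
LOAD_CONST → push 1
BINARY_OP + → 3 + 1 = 4
STORE_FAST i → i=4
LOAD_FAST i → push 4
LOAD_CONST → push 5
COMPARE_OP bool(<) → 4 vs 5 = True
POP_JUMP_IF_FALSE → pop True; no jump
LOAD_FAST_LOAD_FAST q,q → push 15408,15408
BINARY_OP + → 15408 + 15408 = 30816
STORE_FAST q → q=30816
LOAD_FAST i → push 4
LOAD_CONST → push 1
BINARY_OP + → 4 + 1 = 5
STORE_FAST i → i=5
LOAD_FAST i → push 5
LOAD_CONST → push 5
COMPARE_OP bool(<) → 5 vs 5 = False
POP_JUMP_IF_FALSE → pop False; jump
LOAD_FAST q → push 30816
RETURN_VALUE → return 30816.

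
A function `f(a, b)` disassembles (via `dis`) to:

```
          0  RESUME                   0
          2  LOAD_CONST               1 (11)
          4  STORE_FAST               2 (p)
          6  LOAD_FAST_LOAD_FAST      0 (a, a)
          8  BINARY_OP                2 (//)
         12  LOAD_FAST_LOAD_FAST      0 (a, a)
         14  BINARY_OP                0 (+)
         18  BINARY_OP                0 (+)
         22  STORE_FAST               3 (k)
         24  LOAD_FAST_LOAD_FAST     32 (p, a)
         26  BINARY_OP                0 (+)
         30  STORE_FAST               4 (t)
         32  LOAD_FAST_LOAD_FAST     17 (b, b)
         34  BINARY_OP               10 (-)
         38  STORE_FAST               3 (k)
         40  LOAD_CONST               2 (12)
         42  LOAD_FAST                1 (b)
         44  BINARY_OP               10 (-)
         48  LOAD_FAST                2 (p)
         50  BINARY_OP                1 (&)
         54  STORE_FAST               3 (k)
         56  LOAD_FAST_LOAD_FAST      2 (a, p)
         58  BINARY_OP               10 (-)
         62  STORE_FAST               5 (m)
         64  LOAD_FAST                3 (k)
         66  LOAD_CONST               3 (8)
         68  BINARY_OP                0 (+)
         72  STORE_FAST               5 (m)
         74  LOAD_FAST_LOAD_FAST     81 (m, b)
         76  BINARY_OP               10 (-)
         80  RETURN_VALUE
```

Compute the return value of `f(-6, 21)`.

-10

LOAD_CONST → push 11. Stack: [11]
STORE_FAST p → p=11. Stack: []
LOAD_FAST_LOAD_FAST a,a → push -6,-6. Stack: [-6, -6]
BINARY_OP // → -6 // -6 = 1. Stack: [1]
LOAD_FAST_LOAD_FAST a,a → push -6,-6. Stack: [1, -6, -6]
BINARY_OP + → -6 + -6 = -12. Stack: [1, -12]
BINARY_OP + → 1 + -12 = -11. Stack: [-11]
STORE_FAST k → k=-11. Stack: []
LOAD_FAST_LOAD_FAST p,a → push 11,-6. Stack: [11, -6]
BINARY_OP + → 11 + -6 = 5. Stack: [5]
STORE_FAST t → t=5. Stack: []
LOAD_FAST_LOAD_FAST b,b → push 21,21. Stack: [21, 21]
BINARY_OP - → 21 - 21 = 0. Stack: [0]
STORE_FAST k → k=0. Stack: []
LOAD_CONST → push 12. Stack: [12]
LOAD_FAST b → push 21. Stack: [12, 21]
BINARY_OP - → 12 - 21 = -9. Stack: [-9]
LOAD_FAST p → push 11. Stack: [-9, 11]
BINARY_OP & → -9 & 11 = 3. Stack: [3]
STORE_FAST k → k=3. Stack: []
LOAD_FAST_LOAD_FAST a,p → push -6,11. Stack: [-6, 11]
BINARY_OP - → -6 - 11 = -17. Stack: [-17]
STORE_FAST m → m=-17. Stack: []
LOAD_FAST k → push 3. Stack: [3]
LOAD_CONST → push 8. Stack: [3, 8]
BINARY_OP + → 3 + 8 = 11. Stack: [11]
STORE_FAST m → m=11. Stack: []
LOAD_FAST_LOAD_FAST m,b → push 11,21. Stack: [11, 21]
BINARY_OP - → 11 - 21 = -10. Stack: [-10]
RETURN_VALUE → return -10.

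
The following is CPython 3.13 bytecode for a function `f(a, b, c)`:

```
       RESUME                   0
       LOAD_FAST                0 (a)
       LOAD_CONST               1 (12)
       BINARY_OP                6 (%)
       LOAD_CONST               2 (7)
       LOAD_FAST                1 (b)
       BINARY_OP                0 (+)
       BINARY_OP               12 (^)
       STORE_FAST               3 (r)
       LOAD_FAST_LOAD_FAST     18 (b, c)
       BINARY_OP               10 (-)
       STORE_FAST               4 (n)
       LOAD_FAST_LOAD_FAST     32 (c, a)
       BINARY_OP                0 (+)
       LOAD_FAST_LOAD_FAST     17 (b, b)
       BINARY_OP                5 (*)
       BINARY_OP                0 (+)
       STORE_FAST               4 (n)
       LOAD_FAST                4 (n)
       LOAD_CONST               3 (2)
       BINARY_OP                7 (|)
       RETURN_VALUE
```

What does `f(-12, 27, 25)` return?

LOAD_FAST a → push -12. Stack: [-12]
LOAD_CONST → push 12. Stack: [-12, 12]
BINARY_OP % → -12 % 12 = 0. Stack: [0]
LOAD_CONST → push 7. Stack: [0, 7]
LOAD_FAST b → push 27. Stack: [0, 7, 27]
BINARY_OP + → 7 + 27 = 34. Stack: [0, 34]
BINARY_OP ^ → 0 ^ 34 = 34. Stack: [34]
STORE_FAST r → r=34. Stack: []
LOAD_FAST_LOAD_FAST b,c → push 27,25. Stack: [27, 25]
BINARY_OP - → 27 - 25 = 2. Stack: [2]
STORE_FAST n → n=2. Stack: []
LOAD_FAST_LOAD_FAST c,a → push 25,-12. Stack: [25, -12]
BINARY_OP + → 25 + -12 = 13. Stack: [13]
LOAD_FAST_LOAD_FAST b,b → push 27,27. Stack: [13, 27, 27]
BINARY_OP * → 27 * 27 = 729. Stack: [13, 729]
BINARY_OP + → 13 + 729 = 742. Stack: [742]
STORE_FAST n → n=742. Stack: []
LOAD_FAST n → push 742. Stack: [742]
LOAD_CONST → push 2. Stack: [742, 2]
BINARY_OP | → 742 | 2 = 742. Stack: [742]
RETURN_VALUE → return 742.

742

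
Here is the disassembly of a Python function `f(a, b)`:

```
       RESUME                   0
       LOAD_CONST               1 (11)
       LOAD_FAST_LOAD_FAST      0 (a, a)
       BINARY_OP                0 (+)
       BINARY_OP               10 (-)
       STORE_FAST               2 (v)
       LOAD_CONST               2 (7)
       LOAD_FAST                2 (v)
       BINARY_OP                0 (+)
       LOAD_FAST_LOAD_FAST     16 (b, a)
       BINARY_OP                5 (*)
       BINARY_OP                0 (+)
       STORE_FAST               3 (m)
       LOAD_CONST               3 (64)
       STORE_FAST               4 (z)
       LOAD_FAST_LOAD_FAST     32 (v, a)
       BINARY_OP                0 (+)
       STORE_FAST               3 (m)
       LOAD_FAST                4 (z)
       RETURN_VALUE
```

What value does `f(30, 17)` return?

LOAD_CONST → push 11. Stack: [11]
LOAD_FAST_LOAD_FAST a,a → push 30,30. Stack: [11, 30, 30]
BINARY_OP + → 30 + 30 = 60. Stack: [11, 60]
BINARY_OP - → 11 - 60 = -49. Stack: [-49]
STORE_FAST v → v=-49. Stack: []
LOAD_CONST → push 7. Stack: [7]
LOAD_FAST v → push -49. Stack: [7, -49]
BINARY_OP + → 7 + -49 = -42. Stack: [-42]
LOAD_FAST_LOAD_FAST b,a → push 17,30. Stack: [-42, 17, 30]
BINARY_OP * → 17 * 30 = 510. Stack: [-42, 510]
BINARY_OP + → -42 + 510 = 468. Stack: [468]
STORE_FAST m → m=468. Stack: []
LOAD_CONST → push 64. Stack: [64]
STORE_FAST z → z=64. Stack: []
LOAD_FAST_LOAD_FAST v,a → push -49,30. Stack: [-49, 30]
BINARY_OP + → -49 + 30 = -19. Stack: [-19]
STORE_FAST m → m=-19. Stack: []
LOAD_FAST z → push 64. Stack: [64]
RETURN_VALUE → return 64.

64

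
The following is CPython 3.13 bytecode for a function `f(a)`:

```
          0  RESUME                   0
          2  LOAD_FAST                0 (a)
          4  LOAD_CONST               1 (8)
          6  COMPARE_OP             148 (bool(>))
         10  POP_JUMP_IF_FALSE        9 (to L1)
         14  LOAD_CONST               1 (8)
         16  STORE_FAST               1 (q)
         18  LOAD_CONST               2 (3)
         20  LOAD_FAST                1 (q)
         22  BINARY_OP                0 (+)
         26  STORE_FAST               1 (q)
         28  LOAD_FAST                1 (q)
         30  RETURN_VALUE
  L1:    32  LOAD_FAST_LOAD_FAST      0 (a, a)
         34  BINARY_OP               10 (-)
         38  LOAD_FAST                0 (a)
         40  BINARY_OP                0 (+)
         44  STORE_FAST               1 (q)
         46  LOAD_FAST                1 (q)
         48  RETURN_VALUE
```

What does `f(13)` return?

11

LOAD_FAST a → push 13. Stack: [13]
LOAD_CONST → push 8. Stack: [13, 8]
COMPARE_OP bool(>) → 13 vs 8 = True. Stack: [True]
POP_JUMP_IF_FALSE → pop True; no jump. Stack: []
LOAD_CONST → push 8. Stack: [8]
STORE_FAST q → q=8. Stack: []
LOAD_CONST → push 3. Stack: [3]
LOAD_FAST q → push 8. Stack: [3, 8]
BINARY_OP + → 3 + 8 = 11. Stack: [11]
STORE_FAST q → q=11. Stack: []
LOAD_FAST q → push 11. Stack: [11]
RETURN_VALUE → return 11.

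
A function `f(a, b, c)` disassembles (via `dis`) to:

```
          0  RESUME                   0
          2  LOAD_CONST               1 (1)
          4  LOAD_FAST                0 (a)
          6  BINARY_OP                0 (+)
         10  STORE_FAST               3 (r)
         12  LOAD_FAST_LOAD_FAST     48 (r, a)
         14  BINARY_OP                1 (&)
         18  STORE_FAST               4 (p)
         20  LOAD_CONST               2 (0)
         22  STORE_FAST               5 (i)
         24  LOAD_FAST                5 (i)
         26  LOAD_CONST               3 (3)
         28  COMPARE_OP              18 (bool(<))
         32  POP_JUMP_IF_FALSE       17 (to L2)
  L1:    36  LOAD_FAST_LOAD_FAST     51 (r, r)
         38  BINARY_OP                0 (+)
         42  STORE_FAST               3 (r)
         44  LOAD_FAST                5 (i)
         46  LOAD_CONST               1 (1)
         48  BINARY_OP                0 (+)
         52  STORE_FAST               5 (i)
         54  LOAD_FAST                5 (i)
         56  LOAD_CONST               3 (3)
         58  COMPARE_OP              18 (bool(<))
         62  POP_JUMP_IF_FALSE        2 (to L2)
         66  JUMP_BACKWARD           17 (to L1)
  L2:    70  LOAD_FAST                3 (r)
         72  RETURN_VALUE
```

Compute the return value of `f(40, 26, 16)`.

LOAD_CONST → push 1. Stack: [1]
LOAD_FAST a → push 40. Stack: [1, 40]
BINARY_OP + → 1 + 40 = 41. Stack: [41]
STORE_FAST r → r=41. Stack: []
LOAD_FAST_LOAD_FAST r,a → push 41,40. Stack: [41, 40]
BINARY_OP & → 41 & 40 = 40. Stack: [40]
STORE_FAST p → p=40. Stack: []
LOAD_CONST → push 0. Stack: [0]
STORE_FAST i → i=0. Stack: []
LOAD_FAST i → push 0. Stack: [0]
LOAD_CONST → push 3. Stack: [0, 3]
COMPARE_OP bool(<) → 0 vs 3 = True. Stack: [True]
POP_JUMP_IF_FALSE → pop True; no jump. Stack: []
LOAD_FAST_LOAD_FAST r,r → push 41,41. Stack: [41, 41]
BINARY_OP + → 41 + 41 = 82. Stack: [82]
STORE_FAST r → r=82. Stack: []
LOAD_FAST i → push 0. Stack: [0]
LOAD_CONST → push 1. Stack: [0, 1]
BINARY_OP + → 0 + 1 = 1. Stack: [1]
STORE_FAST i → i=1. Stack: []
LOAD_FAST i → push 1. Stack: [1]
LOAD_CONST → push 3. Stack: [1, 3]
COMPARE_OP bool(<) → 1 vs 3 = True. Stack: [True]
POP_JUMP_IF_FALSE → pop True; no jump. Stack: []
LOAD_FAST_LOAD_FAST r,r → push 82,82. Stack: [82, 82]
BINARY_OP + → 82 + 82 = 164. Stack: [164]
STORE_FAST r → r=164. Stack: []
LOAD_FAST i → push 1. Stack: [1]
LOAD_CONST → push 1. Stack: [1, 1]
BINARY_OP + → 1 + 1 = 2. Stack: [2]
STORE_FAST i → i=2. Stack: []
LOAD_FAST i → push 2. Stack: [2]
LOAD_CONST → push 3. Stack: [2, 3]
COMPARE_OP bool(<) → 2 vs 3 = True. Stack: [True]
POP_JUMP_IF_FALSE → pop True; no jump. Stack: []
LOAD_FAST_LOAD_FAST r,r → push 164,164. Stack: [164, 164]
BINARY_OP + → 164 + 164 = 328. Stack: [328]
STORE_FAST r → r=328. Stack: []
LOAD_FAST i → push 2. Stack: [2]
LOAD_CONST → push 1. Stack: [2, 1]
BINARY_OP + → 2 + 1 = 3. Stack: [3]
STORE_FAST i → i=3. Stack: []
LOAD_FAST i → push 3. Stack: [3]
LOAD_CONST → push 3. Stack: [3, 3]
COMPARE_OP bool(<) → 3 vs 3 = False. Stack: [False]
POP_JUMP_IF_FALSE → pop False; jump. Stack: []
LOAD_FAST r → push 328. Stack: [328]
RETURN_VALUE → return 328.

328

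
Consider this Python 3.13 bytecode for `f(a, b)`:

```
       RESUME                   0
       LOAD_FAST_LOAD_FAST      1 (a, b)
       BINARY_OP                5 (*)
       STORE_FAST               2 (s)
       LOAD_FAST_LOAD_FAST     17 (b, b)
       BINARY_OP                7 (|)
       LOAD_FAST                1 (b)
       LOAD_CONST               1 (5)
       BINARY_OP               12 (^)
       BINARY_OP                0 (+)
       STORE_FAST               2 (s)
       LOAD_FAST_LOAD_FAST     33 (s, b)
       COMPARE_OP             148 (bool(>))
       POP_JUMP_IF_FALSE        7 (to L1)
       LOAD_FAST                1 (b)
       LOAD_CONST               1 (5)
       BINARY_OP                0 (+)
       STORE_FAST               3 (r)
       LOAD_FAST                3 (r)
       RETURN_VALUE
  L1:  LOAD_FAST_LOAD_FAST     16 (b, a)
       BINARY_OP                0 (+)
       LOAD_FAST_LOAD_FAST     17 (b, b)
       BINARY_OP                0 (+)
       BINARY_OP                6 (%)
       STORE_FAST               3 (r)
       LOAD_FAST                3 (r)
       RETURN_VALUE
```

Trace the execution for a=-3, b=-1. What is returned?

LOAD_FAST_LOAD_FAST a,b → push -3,-1. Stack: [-3, -1]
BINARY_OP * → -3 * -1 = 3. Stack: [3]
STORE_FAST s → s=3. Stack: []
LOAD_FAST_LOAD_FAST b,b → push -1,-1. Stack: [-1, -1]
BINARY_OP | → -1 | -1 = -1. Stack: [-1]
LOAD_FAST b → push -1. Stack: [-1, -1]
LOAD_CONST → push 5. Stack: [-1, -1, 5]
BINARY_OP ^ → -1 ^ 5 = -6. Stack: [-1, -6]
BINARY_OP + → -1 + -6 = -7. Stack: [-7]
STORE_FAST s → s=-7. Stack: []
LOAD_FAST_LOAD_FAST s,b → push -7,-1. Stack: [-7, -1]
COMPARE_OP bool(>) → -7 vs -1 = False. Stack: [False]
POP_JUMP_IF_FALSE → pop False; jump. Stack: []
LOAD_FAST_LOAD_FAST b,a → push -1,-3. Stack: [-1, -3]
BINARY_OP + → -1 + -3 = -4. Stack: [-4]
LOAD_FAST_LOAD_FAST b,b → push -1,-1. Stack: [-4, -1, -1]
BINARY_OP + → -1 + -1 = -2. Stack: [-4, -2]
BINARY_OP % → -4 % -2 = 0. Stack: [0]
STORE_FAST r → r=0. Stack: []
LOAD_FAST r → push 0. Stack: [0]
RETURN_VALUE → return 0.

0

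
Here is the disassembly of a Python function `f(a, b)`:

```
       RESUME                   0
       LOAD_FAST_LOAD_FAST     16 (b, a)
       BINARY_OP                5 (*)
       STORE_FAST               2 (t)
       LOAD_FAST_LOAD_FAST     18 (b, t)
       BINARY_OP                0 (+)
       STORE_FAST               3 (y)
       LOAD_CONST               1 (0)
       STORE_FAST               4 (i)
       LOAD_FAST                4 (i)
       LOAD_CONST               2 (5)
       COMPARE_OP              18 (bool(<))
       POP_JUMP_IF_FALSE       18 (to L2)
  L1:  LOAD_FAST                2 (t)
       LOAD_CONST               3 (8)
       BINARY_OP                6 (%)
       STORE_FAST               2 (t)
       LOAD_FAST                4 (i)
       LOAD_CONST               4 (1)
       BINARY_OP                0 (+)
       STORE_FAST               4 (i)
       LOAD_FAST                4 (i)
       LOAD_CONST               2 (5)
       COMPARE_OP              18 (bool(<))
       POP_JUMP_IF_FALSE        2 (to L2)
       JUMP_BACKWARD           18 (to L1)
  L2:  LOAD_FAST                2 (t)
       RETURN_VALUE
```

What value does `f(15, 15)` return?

LOAD_FAST_LOAD_FAST b,a → push 15,15
BINARY_OP * → 15 * 15 = 225
STORE_FAST t → t=225
LOAD_FAST_LOAD_FAST b,t → push 15,225
BINARY_OP + → 15 + 225 = 240
STORE_FAST y → y=240
LOAD_CONST → push 0
STORE_FAST i → i=0
LOAD_FAST i → push 0
LOAD_CONST → push 5
COMPARE_OP bool(<) → 0 vs 5 = True
POP_JUMP_IF_FALSE → pop True; no jump
LOAD_FAST t → push 225
LOAD_CONST → push 8
BINARY_OP % → 225 % 8 = 1
STORE_FAST t → t=1
LOAD_FAST i → push 0
LOAD_CONST → push 1
BINARY_OP + → 0 + 1 = 1
STORE_FAST i → i=1
LOAD_FAST i → push 1
LOAD_CONST → push 5
COMPARE_OP bool(<) → 1 vs 5 = True
POP_JUMP_IF_FALSE → pop True; no jump
LOAD_FAST t → push 1
LOAD_CONST → push 8
BINARY_OP % → 1 % 8 = 1
STORE_FAST t → t=1
LOAD_FAST i → push 1
LOAD_CONST → push 1
BINARY_OP + → 1 + 1 = 2
STORE_FAST i → i=2
LOAD_FAST i → push 2
LOAD_CONST → push 5
COMPARE_OP bool(<) → 2 vs 5 = True
POP_JUMP_IF_FALSE → pop True; no jump
LOAD_FAST t → push 1
LOAD_CONST → push 8
BINARY_OP % → 1 % 8 = 1
STORE_FAST t → t=1
LOAD_FAST i → push 2
LOAD_CONST → push 1
BINARY_OP + → 2 + 1 = 3
STORE_FAST i → i=3
LOAD_FAST i → push 3
LOAD_CONST → push 5
COMPARE_OP bool(<) → 3 vs 5 = True
POP_JUMP_IF_FALSE → pop True; no jump
LOAD_FAST t → push 1
LOAD_CONST → push 8
BINARY_OP % → 1 % 8 = 1
STORE_FAST t → t=1
LOAD_FAST i → push 3
LOAD_CONST → push 1
BINARY_OP + → 3 + 1 = 4
STORE_FAST i → i=4
LOAD_FAST i → push 4
LOAD_CONST → push 5
COMPARE_OP bool(<) → 4 vs 5 = True
POP_JUMP_IF_FALSE → pop True; no jump
LOAD_FAST t → push 1
LOAD_CONST → push 8
BINARY_OP % → 1 % 8 = 1
STORE_FAST t → t=1
LOAD_FAST i → push 4
LOAD_CONST → push 1
BINARY_OP + → 4 + 1 = 5
STORE_FAST i → i=5
LOAD_FAST i → push 5
LOAD_CONST → push 5
COMPARE_OP bool(<) → 5 vs 5 = False
POP_JUMP_IF_FALSE → pop False; jump
LOAD_FAST t → push 1
RETURN_VALUE → return 1.

1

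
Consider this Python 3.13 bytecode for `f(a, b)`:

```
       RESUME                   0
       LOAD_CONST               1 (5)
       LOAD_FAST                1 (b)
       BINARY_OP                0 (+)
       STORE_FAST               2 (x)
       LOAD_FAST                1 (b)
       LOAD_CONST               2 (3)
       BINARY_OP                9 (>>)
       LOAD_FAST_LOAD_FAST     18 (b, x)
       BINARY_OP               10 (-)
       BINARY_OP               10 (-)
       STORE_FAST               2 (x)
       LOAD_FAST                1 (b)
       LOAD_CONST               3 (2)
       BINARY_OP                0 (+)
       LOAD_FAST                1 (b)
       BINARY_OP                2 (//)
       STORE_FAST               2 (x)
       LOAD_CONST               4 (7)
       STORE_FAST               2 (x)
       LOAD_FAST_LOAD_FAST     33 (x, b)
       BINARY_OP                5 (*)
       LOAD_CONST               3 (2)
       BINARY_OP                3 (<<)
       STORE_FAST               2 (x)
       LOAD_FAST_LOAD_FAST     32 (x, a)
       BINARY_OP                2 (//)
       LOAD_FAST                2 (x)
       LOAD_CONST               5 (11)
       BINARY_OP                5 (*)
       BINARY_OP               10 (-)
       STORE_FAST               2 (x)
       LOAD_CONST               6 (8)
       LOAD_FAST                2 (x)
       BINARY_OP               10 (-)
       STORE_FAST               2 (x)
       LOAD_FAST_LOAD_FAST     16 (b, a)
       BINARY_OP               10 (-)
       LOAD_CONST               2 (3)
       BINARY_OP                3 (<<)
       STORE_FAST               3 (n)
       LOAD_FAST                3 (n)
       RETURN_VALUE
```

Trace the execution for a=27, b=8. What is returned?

LOAD_CONST → push 5. Stack: [5]
LOAD_FAST b → push 8. Stack: [5, 8]
BINARY_OP + → 5 + 8 = 13. Stack: [13]
STORE_FAST x → x=13. Stack: []
LOAD_FAST b → push 8. Stack: [8]
LOAD_CONST → push 3. Stack: [8, 3]
BINARY_OP >> → 8 >> 3 = 1. Stack: [1]
LOAD_FAST_LOAD_FAST b,x → push 8,13. Stack: [1, 8, 13]
BINARY_OP - → 8 - 13 = -5. Stack: [1, -5]
BINARY_OP - → 1 - -5 = 6. Stack: [6]
STORE_FAST x → x=6. Stack: []
LOAD_FAST b → push 8. Stack: [8]
LOAD_CONST → push 2. Stack: [8, 2]
BINARY_OP + → 8 + 2 = 10. Stack: [10]
LOAD_FAST b → push 8. Stack: [10, 8]
BINARY_OP // → 10 // 8 = 1. Stack: [1]
STORE_FAST x → x=1. Stack: []
LOAD_CONST → push 7. Stack: [7]
STORE_FAST x → x=7. Stack: []
LOAD_FAST_LOAD_FAST x,b → push 7,8. Stack: [7, 8]
BINARY_OP * → 7 * 8 = 56. Stack: [56]
LOAD_CONST → push 2. Stack: [56, 2]
BINARY_OP << → 56 << 2 = 224. Stack: [224]
STORE_FAST x → x=224. Stack: []
LOAD_FAST_LOAD_FAST x,a → push 224,27. Stack: [224, 27]
BINARY_OP // → 224 // 27 = 8. Stack: [8]
LOAD_FAST x → push 224. Stack: [8, 224]
LOAD_CONST → push 11. Stack: [8, 224, 11]
BINARY_OP * → 224 * 11 = 2464. Stack: [8, 2464]
BINARY_OP - → 8 - 2464 = -2456. Stack: [-2456]
STORE_FAST x → x=-2456. Stack: []
LOAD_CONST → push 8. Stack: [8]
LOAD_FAST x → push -2456. Stack: [8, -2456]
BINARY_OP - → 8 - -2456 = 2464. Stack: [2464]
STORE_FAST x → x=2464. Stack: []
LOAD_FAST_LOAD_FAST b,a → push 8,27. Stack: [8, 27]
BINARY_OP - → 8 - 27 = -19. Stack: [-19]
LOAD_CONST → push 3. Stack: [-19, 3]
BINARY_OP << → -19 << 3 = -152. Stack: [-152]
STORE_FAST n → n=-152. Stack: []
LOAD_FAST n → push -152. Stack: [-152]
RETURN_VALUE → return -152.

-152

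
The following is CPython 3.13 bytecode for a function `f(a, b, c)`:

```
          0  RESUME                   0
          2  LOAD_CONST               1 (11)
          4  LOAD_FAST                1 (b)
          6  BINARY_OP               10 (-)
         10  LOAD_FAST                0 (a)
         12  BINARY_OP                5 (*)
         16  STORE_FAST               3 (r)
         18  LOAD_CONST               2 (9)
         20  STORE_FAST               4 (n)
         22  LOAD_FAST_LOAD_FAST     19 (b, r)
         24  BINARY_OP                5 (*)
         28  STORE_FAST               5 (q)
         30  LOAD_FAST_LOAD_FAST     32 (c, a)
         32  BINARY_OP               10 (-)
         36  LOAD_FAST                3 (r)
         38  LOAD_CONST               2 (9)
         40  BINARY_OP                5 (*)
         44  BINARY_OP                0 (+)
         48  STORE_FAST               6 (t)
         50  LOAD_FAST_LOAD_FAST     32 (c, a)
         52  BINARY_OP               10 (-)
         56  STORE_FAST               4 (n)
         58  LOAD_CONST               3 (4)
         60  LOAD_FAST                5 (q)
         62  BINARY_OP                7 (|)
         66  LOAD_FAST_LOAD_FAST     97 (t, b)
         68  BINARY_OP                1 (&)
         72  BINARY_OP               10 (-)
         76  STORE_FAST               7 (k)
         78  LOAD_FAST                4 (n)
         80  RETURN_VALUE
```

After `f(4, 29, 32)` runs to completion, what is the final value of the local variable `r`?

-72

LOAD_CONST → push 11. Stack: [11]
LOAD_FAST b → push 29. Stack: [11, 29]
BINARY_OP - → 11 - 29 = -18. Stack: [-18]
LOAD_FAST a → push 4. Stack: [-18, 4]
BINARY_OP * → -18 * 4 = -72. Stack: [-72]
STORE_FAST r → r=-72. Stack: []
LOAD_CONST → push 9. Stack: [9]
STORE_FAST n → n=9. Stack: []
LOAD_FAST_LOAD_FAST b,r → push 29,-72. Stack: [29, -72]
BINARY_OP * → 29 * -72 = -2088. Stack: [-2088]
STORE_FAST q → q=-2088. Stack: []
LOAD_FAST_LOAD_FAST c,a → push 32,4. Stack: [32, 4]
BINARY_OP - → 32 - 4 = 28. Stack: [28]
LOAD_FAST r → push -72. Stack: [28, -72]
LOAD_CONST → push 9. Stack: [28, -72, 9]
BINARY_OP * → -72 * 9 = -648. Stack: [28, -648]
BINARY_OP + → 28 + -648 = -620. Stack: [-620]
STORE_FAST t → t=-620. Stack: []
LOAD_FAST_LOAD_FAST c,a → push 32,4. Stack: [32, 4]
BINARY_OP - → 32 - 4 = 28. Stack: [28]
STORE_FAST n → n=28. Stack: []
LOAD_CONST → push 4. Stack: [4]
LOAD_FAST q → push -2088. Stack: [4, -2088]
BINARY_OP | → 4 | -2088 = -2084. Stack: [-2084]
LOAD_FAST_LOAD_FAST t,b → push -620,29. Stack: [-2084, -620, 29]
BINARY_OP & → -620 & 29 = 20. Stack: [-2084, 20]
BINARY_OP - → -2084 - 20 = -2104. Stack: [-2104]
STORE_FAST k → k=-2104. Stack: []
LOAD_FAST n → push 28. Stack: [28]
RETURN_VALUE → return 28.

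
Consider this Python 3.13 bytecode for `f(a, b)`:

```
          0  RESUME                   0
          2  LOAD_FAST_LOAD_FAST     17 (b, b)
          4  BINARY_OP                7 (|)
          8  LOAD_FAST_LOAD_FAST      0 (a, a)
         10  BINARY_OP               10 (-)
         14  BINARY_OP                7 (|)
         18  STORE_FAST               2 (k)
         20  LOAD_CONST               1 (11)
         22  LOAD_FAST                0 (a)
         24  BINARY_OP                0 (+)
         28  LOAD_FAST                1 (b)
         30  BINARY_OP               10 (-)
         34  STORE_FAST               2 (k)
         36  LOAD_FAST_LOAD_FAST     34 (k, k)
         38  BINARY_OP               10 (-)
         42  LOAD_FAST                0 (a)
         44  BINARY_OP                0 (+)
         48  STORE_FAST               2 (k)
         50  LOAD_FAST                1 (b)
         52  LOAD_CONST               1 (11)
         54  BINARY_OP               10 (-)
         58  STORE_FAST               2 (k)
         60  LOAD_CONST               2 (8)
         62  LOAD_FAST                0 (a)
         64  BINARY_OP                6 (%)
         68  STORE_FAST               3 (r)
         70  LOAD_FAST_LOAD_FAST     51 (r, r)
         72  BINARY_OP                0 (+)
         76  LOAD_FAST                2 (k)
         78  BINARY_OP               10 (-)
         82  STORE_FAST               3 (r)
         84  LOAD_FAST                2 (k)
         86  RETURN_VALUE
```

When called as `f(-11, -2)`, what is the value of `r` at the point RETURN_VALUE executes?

7

LOAD_FAST_LOAD_FAST b,b → push -2,-2. Stack: [-2, -2]
BINARY_OP | → -2 | -2 = -2. Stack: [-2]
LOAD_FAST_LOAD_FAST a,a → push -11,-11. Stack: [-2, -11, -11]
BINARY_OP - → -11 - -11 = 0. Stack: [-2, 0]
BINARY_OP | → -2 | 0 = -2. Stack: [-2]
STORE_FAST k → k=-2. Stack: []
LOAD_CONST → push 11. Stack: [11]
LOAD_FAST a → push -11. Stack: [11, -11]
BINARY_OP + → 11 + -11 = 0. Stack: [0]
LOAD_FAST b → push -2. Stack: [0, -2]
BINARY_OP - → 0 - -2 = 2. Stack: [2]
STORE_FAST k → k=2. Stack: []
LOAD_FAST_LOAD_FAST k,k → push 2,2. Stack: [2, 2]
BINARY_OP - → 2 - 2 = 0. Stack: [0]
LOAD_FAST a → push -11. Stack: [0, -11]
BINARY_OP + → 0 + -11 = -11. Stack: [-11]
STORE_FAST k → k=-11. Stack: []
LOAD_FAST b → push -2. Stack: [-2]
LOAD_CONST → push 11. Stack: [-2, 11]
BINARY_OP - → -2 - 11 = -13. Stack: [-13]
STORE_FAST k → k=-13. Stack: []
LOAD_CONST → push 8. Stack: [8]
LOAD_FAST a → push -11. Stack: [8, -11]
BINARY_OP % → 8 % -11 = -3. Stack: [-3]
STORE_FAST r → r=-3. Stack: []
LOAD_FAST_LOAD_FAST r,r → push -3,-3. Stack: [-3, -3]
BINARY_OP + → -3 + -3 = -6. Stack: [-6]
LOAD_FAST k → push -13. Stack: [-6, -13]
BINARY_OP - → -6 - -13 = 7. Stack: [7]
STORE_FAST r → r=7. Stack: []
LOAD_FAST k → push -13. Stack: [-13]
RETURN_VALUE → return -13.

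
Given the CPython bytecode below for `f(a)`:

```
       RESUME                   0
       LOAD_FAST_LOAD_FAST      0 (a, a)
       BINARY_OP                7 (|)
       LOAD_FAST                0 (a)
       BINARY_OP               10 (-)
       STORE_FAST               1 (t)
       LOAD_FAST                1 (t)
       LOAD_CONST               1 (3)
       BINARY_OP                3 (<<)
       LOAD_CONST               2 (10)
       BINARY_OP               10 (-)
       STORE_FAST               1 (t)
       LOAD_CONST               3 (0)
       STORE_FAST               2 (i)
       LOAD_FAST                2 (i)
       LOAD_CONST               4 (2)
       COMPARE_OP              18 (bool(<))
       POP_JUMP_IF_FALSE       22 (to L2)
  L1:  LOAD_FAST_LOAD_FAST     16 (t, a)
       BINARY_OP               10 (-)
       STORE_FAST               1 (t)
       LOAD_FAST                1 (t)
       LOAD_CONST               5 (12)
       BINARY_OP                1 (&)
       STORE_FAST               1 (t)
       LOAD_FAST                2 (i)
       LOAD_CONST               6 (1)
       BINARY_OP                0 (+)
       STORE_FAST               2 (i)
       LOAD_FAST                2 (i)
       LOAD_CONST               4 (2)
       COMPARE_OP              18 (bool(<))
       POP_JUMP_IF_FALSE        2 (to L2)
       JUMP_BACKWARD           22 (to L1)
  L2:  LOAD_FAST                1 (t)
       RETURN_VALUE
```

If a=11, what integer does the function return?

LOAD_FAST_LOAD_FAST a,a → push 11,11. Stack: [11, 11]
BINARY_OP | → 11 | 11 = 11. Stack: [11]
LOAD_FAST a → push 11. Stack: [11, 11]
BINARY_OP - → 11 - 11 = 0. Stack: [0]
STORE_FAST t → t=0. Stack: []
LOAD_FAST t → push 0. Stack: [0]
LOAD_CONST → push 3. Stack: [0, 3]
BINARY_OP << → 0 << 3 = 0. Stack: [0]
LOAD_CONST → push 10. Stack: [0, 10]
BINARY_OP - → 0 - 10 = -10. Stack: [-10]
STORE_FAST t → t=-10. Stack: []
LOAD_CONST → push 0. Stack: [0]
STORE_FAST i → i=0. Stack: []
LOAD_FAST i → push 0. Stack: [0]
LOAD_CONST → push 2. Stack: [0, 2]
COMPARE_OP bool(<) → 0 vs 2 = True. Stack: [True]
POP_JUMP_IF_FALSE → pop True; no jump. Stack: []
LOAD_FAST_LOAD_FAST t,a → push -10,11. Stack: [-10, 11]
BINARY_OP - → -10 - 11 = -21. Stack: [-21]
STORE_FAST t → t=-21. Stack: []
LOAD_FAST t → push -21. Stack: [-21]
LOAD_CONST → push 12. Stack: [-21, 12]
BINARY_OP & → -21 & 12 = 8. Stack: [8]
STORE_FAST t → t=8. Stack: []
LOAD_FAST i → push 0. Stack: [0]
LOAD_CONST → push 1. Stack: [0, 1]
BINARY_OP + → 0 + 1 = 1. Stack: [1]
STORE_FAST i → i=1. Stack: []
LOAD_FAST i → push 1. Stack: [1]
LOAD_CONST → push 2. Stack: [1, 2]
COMPARE_OP bool(<) → 1 vs 2 = True. Stack: [True]
POP_JUMP_IF_FALSE → pop True; no jump. Stack: []
LOAD_FAST_LOAD_FAST t,a → push 8,11. Stack: [8, 11]
BINARY_OP - → 8 - 11 = -3. Stack: [-3]
STORE_FAST t → t=-3. Stack: []
LOAD_FAST t → push -3. Stack: [-3]
LOAD_CONST → push 12. Stack: [-3, 12]
BINARY_OP & → -3 & 12 = 12. Stack: [12]
STORE_FAST t → t=12. Stack: []
LOAD_FAST i → push 1. Stack: [1]
LOAD_CONST → push 1. Stack: [1, 1]
BINARY_OP + → 1 + 1 = 2. Stack: [2]
STORE_FAST i → i=2. Stack: []
LOAD_FAST i → push 2. Stack: [2]
LOAD_CONST → push 2. Stack: [2, 2]
COMPARE_OP bool(<) → 2 vs 2 = False. Stack: [False]
POP_JUMP_IF_FALSE → pop False; jump. Stack: []
LOAD_FAST t → push 12. Stack: [12]
RETURN_VALUE → return 12.

12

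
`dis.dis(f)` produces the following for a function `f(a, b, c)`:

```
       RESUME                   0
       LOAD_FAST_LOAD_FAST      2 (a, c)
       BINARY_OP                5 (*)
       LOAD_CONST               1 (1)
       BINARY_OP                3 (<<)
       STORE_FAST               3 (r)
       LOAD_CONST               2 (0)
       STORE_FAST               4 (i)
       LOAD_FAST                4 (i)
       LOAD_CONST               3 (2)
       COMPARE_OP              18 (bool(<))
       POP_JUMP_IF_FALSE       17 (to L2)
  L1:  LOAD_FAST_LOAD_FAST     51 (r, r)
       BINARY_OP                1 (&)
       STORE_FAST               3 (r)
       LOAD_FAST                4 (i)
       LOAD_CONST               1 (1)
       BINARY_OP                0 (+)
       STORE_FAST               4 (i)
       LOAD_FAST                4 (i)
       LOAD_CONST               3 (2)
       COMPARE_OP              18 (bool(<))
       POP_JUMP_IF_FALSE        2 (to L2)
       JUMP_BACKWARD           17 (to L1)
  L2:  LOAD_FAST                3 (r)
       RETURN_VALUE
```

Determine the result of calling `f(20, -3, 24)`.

LOAD_FAST_LOAD_FAST a,c → push 20,24. Stack: [20, 24]
BINARY_OP * → 20 * 24 = 480. Stack: [480]
LOAD_CONST → push 1. Stack: [480, 1]
BINARY_OP << → 480 << 1 = 960. Stack: [960]
STORE_FAST r → r=960. Stack: []
LOAD_CONST → push 0. Stack: [0]
STORE_FAST i → i=0. Stack: []
LOAD_FAST i → push 0. Stack: [0]
LOAD_CONST → push 2. Stack: [0, 2]
COMPARE_OP bool(<) → 0 vs 2 = True. Stack: [True]
POP_JUMP_IF_FALSE → pop True; no jump. Stack: []
LOAD_FAST_LOAD_FAST r,r → push 960,960. Stack: [960, 960]
BINARY_OP & → 960 & 960 = 960. Stack: [960]
STORE_FAST r → r=960. Stack: []
LOAD_FAST i → push 0. Stack: [0]
LOAD_CONST → push 1. Stack: [0, 1]
BINARY_OP + → 0 + 1 = 1. Stack: [1]
STORE_FAST i → i=1. Stack: []
LOAD_FAST i → push 1. Stack: [1]
LOAD_CONST → push 2. Stack: [1, 2]
COMPARE_OP bool(<) → 1 vs 2 = True. Stack: [True]
POP_JUMP_IF_FALSE → pop True; no jump. Stack: []
LOAD_FAST_LOAD_FAST r,r → push 960,960. Stack: [960, 960]
BINARY_OP & → 960 & 960 = 960. Stack: [960]
STORE_FAST r → r=960. Stack: []
LOAD_FAST i → push 1. Stack: [1]
LOAD_CONST → push 1. Stack: [1, 1]
BINARY_OP + → 1 + 1 = 2. Stack: [2]
STORE_FAST i → i=2. Stack: []
LOAD_FAST i → push 2. Stack: [2]
LOAD_CONST → push 2. Stack: [2, 2]
COMPARE_OP bool(<) → 2 vs 2 = False. Stack: [False]
POP_JUMP_IF_FALSE → pop False; jump. Stack: []
LOAD_FAST r → push 960. Stack: [960]
RETURN_VALUE → return 960.

960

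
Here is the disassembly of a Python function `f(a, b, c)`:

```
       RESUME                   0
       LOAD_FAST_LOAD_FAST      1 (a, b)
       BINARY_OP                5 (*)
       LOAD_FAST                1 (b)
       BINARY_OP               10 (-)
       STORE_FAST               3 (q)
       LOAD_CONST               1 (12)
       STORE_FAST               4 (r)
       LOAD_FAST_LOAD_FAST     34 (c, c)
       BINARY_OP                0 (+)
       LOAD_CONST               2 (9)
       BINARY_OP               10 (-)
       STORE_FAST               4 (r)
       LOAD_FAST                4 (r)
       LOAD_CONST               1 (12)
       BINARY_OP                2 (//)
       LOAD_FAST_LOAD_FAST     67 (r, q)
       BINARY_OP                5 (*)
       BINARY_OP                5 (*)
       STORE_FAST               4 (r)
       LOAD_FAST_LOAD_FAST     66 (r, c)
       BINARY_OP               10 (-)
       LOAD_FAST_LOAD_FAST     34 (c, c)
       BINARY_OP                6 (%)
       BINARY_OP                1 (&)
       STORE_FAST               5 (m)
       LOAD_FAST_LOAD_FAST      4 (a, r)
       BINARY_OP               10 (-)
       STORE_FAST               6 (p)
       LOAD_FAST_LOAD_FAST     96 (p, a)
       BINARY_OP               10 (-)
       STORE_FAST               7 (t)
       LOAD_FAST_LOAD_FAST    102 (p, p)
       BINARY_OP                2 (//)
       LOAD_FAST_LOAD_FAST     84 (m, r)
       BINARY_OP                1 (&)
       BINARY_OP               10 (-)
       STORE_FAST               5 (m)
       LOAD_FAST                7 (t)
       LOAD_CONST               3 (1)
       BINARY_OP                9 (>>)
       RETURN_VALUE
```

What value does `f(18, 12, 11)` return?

LOAD_FAST_LOAD_FAST a,b → push 18,12. Stack: [18, 12]
BINARY_OP * → 18 * 12 = 216. Stack: [216]
LOAD_FAST b → push 12. Stack: [216, 12]
BINARY_OP - → 216 - 12 = 204. Stack: [204]
STORE_FAST q → q=204. Stack: []
LOAD_CONST → push 12. Stack: [12]
STORE_FAST r → r=12. Stack: []
LOAD_FAST_LOAD_FAST c,c → push 11,11. Stack: [11, 11]
BINARY_OP + → 11 + 11 = 22. Stack: [22]
LOAD_CONST → push 9. Stack: [22, 9]
BINARY_OP - → 22 - 9 = 13. Stack: [13]
STORE_FAST r → r=13. Stack: []
LOAD_FAST r → push 13. Stack: [13]
LOAD_CONST → push 12. Stack: [13, 12]
BINARY_OP // → 13 // 12 = 1. Stack: [1]
LOAD_FAST_LOAD_FAST r,q → push 13,204. Stack: [1, 13, 204]
BINARY_OP * → 13 * 204 = 2652. Stack: [1, 2652]
BINARY_OP * → 1 * 2652 = 2652. Stack: [2652]
STORE_FAST r → r=2652. Stack: []
LOAD_FAST_LOAD_FAST r,c → push 2652,11. Stack: [2652, 11]
BINARY_OP - → 2652 - 11 = 2641. Stack: [2641]
LOAD_FAST_LOAD_FAST c,c → push 11,11. Stack: [2641, 11, 11]
BINARY_OP % → 11 % 11 = 0. Stack: [2641, 0]
BINARY_OP & → 2641 & 0 = 0. Stack: [0]
STORE_FAST m → m=0. Stack: []
LOAD_FAST_LOAD_FAST a,r → push 18,2652. Stack: [18, 2652]
BINARY_OP - → 18 - 2652 = -2634. Stack: [-2634]
STORE_FAST p → p=-2634. Stack: []
LOAD_FAST_LOAD_FAST p,a → push -2634,18. Stack: [-2634, 18]
BINARY_OP - → -2634 - 18 = -2652. Stack: [-2652]
STORE_FAST t → t=-2652. Stack: []
LOAD_FAST_LOAD_FAST p,p → push -2634,-2634. Stack: [-2634, -2634]
BINARY_OP // → -2634 // -2634 = 1. Stack: [1]
LOAD_FAST_LOAD_FAST m,r → push 0,2652. Stack: [1, 0, 2652]
BINARY_OP & → 0 & 2652 = 0. Stack: [1, 0]
BINARY_OP - → 1 - 0 = 1. Stack: [1]
STORE_FAST m → m=1. Stack: []
LOAD_FAST t → push -2652. Stack: [-2652]
LOAD_CONST → push 1. Stack: [-2652, 1]
BINARY_OP >> → -2652 >> 1 = -1326. Stack: [-1326]
RETURN_VALUE → return -1326.

-1326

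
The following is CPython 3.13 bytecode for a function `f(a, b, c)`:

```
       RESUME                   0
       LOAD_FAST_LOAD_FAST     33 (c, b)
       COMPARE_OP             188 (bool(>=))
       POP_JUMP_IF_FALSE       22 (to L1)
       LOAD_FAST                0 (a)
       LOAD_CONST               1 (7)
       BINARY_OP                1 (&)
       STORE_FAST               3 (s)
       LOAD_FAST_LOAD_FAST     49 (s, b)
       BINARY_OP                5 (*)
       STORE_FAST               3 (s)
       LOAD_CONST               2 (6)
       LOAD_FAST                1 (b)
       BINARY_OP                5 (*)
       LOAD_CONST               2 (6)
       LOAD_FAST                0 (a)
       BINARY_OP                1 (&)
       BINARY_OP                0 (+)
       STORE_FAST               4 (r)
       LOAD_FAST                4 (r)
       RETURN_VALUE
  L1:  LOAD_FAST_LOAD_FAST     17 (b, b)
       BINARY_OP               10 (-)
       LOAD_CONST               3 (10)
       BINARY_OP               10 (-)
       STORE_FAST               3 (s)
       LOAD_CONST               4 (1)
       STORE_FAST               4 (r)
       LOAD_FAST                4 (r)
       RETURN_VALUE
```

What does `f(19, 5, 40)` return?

LOAD_FAST_LOAD_FAST c,b → push 40,5. Stack: [40, 5]
COMPARE_OP bool(>=) → 40 vs 5 = True. Stack: [True]
POP_JUMP_IF_FALSE → pop True; no jump. Stack: []
LOAD_FAST a → push 19. Stack: [19]
LOAD_CONST → push 7. Stack: [19, 7]
BINARY_OP & → 19 & 7 = 3. Stack: [3]
STORE_FAST s → s=3. Stack: []
LOAD_FAST_LOAD_FAST s,b → push 3,5. Stack: [3, 5]
BINARY_OP * → 3 * 5 = 15. Stack: [15]
STORE_FAST s → s=15. Stack: []
LOAD_CONST → push 6. Stack: [6]
LOAD_FAST b → push 5. Stack: [6, 5]
BINARY_OP * → 6 * 5 = 30. Stack: [30]
LOAD_CONST → push 6. Stack: [30, 6]
LOAD_FAST a → push 19. Stack: [30, 6, 19]
BINARY_OP & → 6 & 19 = 2. Stack: [30, 2]
BINARY_OP + → 30 + 2 = 32. Stack: [32]
STORE_FAST r → r=32. Stack: []
LOAD_FAST r → push 32. Stack: [32]
RETURN_VALUE → return 32.

32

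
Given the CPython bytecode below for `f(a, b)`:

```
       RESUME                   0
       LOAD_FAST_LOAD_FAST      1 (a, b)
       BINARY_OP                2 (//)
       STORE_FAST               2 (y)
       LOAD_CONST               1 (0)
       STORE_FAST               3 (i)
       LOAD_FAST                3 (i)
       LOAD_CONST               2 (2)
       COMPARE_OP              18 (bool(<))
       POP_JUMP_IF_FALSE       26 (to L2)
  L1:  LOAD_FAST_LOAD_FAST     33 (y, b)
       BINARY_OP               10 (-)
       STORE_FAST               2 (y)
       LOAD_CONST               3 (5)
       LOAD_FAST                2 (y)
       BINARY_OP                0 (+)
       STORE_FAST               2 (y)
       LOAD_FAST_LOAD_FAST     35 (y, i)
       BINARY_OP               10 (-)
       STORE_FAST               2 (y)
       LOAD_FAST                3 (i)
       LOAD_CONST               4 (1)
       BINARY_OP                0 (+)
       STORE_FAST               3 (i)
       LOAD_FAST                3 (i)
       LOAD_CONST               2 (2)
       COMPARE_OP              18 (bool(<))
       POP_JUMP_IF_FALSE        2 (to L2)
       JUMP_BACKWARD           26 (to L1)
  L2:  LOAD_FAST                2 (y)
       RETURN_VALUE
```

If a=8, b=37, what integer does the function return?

-65

LOAD_FAST_LOAD_FAST a,b → push 8,37. Stack: [8, 37]
BINARY_OP // → 8 // 37 = 0. Stack: [0]
STORE_FAST y → y=0. Stack: []
LOAD_CONST → push 0. Stack: [0]
STORE_FAST i → i=0. Stack: []
LOAD_FAST i → push 0. Stack: [0]
LOAD_CONST → push 2. Stack: [0, 2]
COMPARE_OP bool(<) → 0 vs 2 = True. Stack: [True]
POP_JUMP_IF_FALSE → pop True; no jump. Stack: []
LOAD_FAST_LOAD_FAST y,b → push 0,37. Stack: [0, 37]
BINARY_OP - → 0 - 37 = -37. Stack: [-37]
STORE_FAST y → y=-37. Stack: []
LOAD_CONST → push 5. Stack: [5]
LOAD_FAST y → push -37. Stack: [5, -37]
BINARY_OP + → 5 + -37 = -32. Stack: [-32]
STORE_FAST y → y=-32. Stack: []
LOAD_FAST_LOAD_FAST y,i → push -32,0. Stack: [-32, 0]
BINARY_OP - → -32 - 0 = -32. Stack: [-32]
STORE_FAST y → y=-32. Stack: []
LOAD_FAST i → push 0. Stack: [0]
LOAD_CONST → push 1. Stack: [0, 1]
BINARY_OP + → 0 + 1 = 1. Stack: [1]
STORE_FAST i → i=1. Stack: []
LOAD_FAST i → push 1. Stack: [1]
LOAD_CONST → push 2. Stack: [1, 2]
COMPARE_OP bool(<) → 1 vs 2 = True. Stack: [True]
POP_JUMP_IF_FALSE → pop True; no jump. Stack: []
LOAD_FAST_LOAD_FAST y,b → push -32,37. Stack: [-32, 37]
BINARY_OP - → -32 - 37 = -69. Stack: [-69]
STORE_FAST y → y=-69. Stack: []
LOAD_CONST → push 5. Stack: [5]
LOAD_FAST y → push -69. Stack: [5, -69]
BINARY_OP + → 5 + -69 = -64. Stack: [-64]
STORE_FAST y → y=-64. Stack: []
LOAD_FAST_LOAD_FAST y,i → push -64,1. Stack: [-64, 1]
BINARY_OP - → -64 - 1 = -65. Stack: [-65]
STORE_FAST y → y=-65. Stack: []
LOAD_FAST i → push 1. Stack: [1]
LOAD_CONST → push 1. Stack: [1, 1]
BINARY_OP + → 1 + 1 = 2. Stack: [2]
STORE_FAST i → i=2. Stack: []
LOAD_FAST i → push 2. Stack: [2]
LOAD_CONST → push 2. Stack: [2, 2]
COMPARE_OP bool(<) → 2 vs 2 = False. Stack: [False]
POP_JUMP_IF_FALSE → pop False; jump. Stack: []
LOAD_FAST y → push -65. Stack: [-65]
RETURN_VALUE → return -65.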